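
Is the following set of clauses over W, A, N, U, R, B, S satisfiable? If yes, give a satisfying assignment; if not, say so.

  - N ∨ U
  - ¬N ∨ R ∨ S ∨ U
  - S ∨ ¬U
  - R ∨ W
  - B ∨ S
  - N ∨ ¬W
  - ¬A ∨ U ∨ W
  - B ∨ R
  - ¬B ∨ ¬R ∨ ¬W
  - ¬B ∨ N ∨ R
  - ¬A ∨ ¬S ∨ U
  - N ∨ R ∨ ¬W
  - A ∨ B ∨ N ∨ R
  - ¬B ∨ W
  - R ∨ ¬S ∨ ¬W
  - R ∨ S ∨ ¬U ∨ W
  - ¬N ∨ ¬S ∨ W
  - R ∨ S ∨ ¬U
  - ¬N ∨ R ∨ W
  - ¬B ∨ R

W: True, A: True, N: True, U: True, R: True, B: False, S: True

Set W = True.
  then (N ∨ ¬W) forces N = True.
Set A = True.
Try U = False:
  (¬A ∨ ¬S ∨ U) forces S = False.
  (¬N ∨ R ∨ S ∨ U) forces R = True.
  (B ∨ S) forces B = True.
  clause (¬B ∨ ¬R ∨ ¬W) is falsified — backtrack.
So U = True.
  then (S ∨ ¬U) forces S = True.
  then (R ∨ ¬S ∨ ¬W) forces R = True.
  then (¬B ∨ ¬R ∨ ¬W) forces B = False.
All clauses satisfied.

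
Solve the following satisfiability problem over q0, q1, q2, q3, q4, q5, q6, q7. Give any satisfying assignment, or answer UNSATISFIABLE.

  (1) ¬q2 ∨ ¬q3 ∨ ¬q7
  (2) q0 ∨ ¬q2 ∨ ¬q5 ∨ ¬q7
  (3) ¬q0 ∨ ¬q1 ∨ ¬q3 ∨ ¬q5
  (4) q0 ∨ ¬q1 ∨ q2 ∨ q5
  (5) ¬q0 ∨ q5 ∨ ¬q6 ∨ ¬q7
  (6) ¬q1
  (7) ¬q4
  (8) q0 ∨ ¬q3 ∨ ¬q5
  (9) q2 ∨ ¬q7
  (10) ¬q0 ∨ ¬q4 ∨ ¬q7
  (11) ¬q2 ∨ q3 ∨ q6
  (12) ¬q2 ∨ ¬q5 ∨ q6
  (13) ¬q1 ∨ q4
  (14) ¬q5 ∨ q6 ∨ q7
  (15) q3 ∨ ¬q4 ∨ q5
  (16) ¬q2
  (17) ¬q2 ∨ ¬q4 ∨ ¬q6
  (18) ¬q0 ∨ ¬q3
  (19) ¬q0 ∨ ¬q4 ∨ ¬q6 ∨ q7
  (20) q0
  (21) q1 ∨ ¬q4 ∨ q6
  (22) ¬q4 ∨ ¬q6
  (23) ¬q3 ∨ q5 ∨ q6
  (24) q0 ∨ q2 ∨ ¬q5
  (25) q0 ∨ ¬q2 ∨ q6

Unit clause (¬q1) forces q1 = False.
Unit clause (¬q4) forces q4 = False.
Unit clause (¬q2) forces q2 = False.
Unit clause (q0) forces q0 = True.
In (q2 ∨ ¬q7) only ¬q7 is left, so q7 = False.
In (¬q0 ∨ ¬q3) only ¬q3 is left, so q3 = False.
Set q5 = False.
Set q6 = False.
All clauses satisfied.

q0: True; q1: False; q2: False; q3: False; q4: False; q5: False; q6: False; q7: False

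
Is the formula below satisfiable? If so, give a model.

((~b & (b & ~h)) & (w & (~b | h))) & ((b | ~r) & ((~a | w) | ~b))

Unsatisfiable

Case b = True: the conjunct ~b is False.
Case b = False: the conjunct b is False.
Both cases fail — unsatisfiable.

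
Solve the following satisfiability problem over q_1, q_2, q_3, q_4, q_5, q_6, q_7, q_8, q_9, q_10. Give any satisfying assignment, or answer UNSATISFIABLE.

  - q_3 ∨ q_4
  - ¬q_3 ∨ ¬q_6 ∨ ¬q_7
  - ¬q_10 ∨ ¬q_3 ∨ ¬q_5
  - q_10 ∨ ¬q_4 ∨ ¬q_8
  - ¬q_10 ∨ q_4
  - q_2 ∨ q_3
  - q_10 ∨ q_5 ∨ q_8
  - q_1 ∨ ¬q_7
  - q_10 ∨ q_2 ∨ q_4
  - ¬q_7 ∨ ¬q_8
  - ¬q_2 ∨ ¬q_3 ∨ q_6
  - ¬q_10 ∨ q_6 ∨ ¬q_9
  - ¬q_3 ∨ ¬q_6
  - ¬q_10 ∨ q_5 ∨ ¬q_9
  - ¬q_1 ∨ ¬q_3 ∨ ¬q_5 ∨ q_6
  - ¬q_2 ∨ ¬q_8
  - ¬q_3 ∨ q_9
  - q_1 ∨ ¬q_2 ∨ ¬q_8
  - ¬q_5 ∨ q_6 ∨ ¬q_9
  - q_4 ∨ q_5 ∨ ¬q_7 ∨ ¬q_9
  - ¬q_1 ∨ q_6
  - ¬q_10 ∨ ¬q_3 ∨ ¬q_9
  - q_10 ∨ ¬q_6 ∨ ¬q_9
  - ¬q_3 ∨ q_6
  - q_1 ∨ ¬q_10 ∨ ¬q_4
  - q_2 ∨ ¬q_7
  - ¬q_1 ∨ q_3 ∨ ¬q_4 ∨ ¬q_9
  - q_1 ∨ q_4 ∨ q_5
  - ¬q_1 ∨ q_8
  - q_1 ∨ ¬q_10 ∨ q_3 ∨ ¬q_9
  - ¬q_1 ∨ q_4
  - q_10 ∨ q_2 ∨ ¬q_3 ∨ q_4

Set q_1 = False.
  then (q_1 ∨ ¬q_7) forces q_7 = False.
Try q_2 = False:
  (q_2 ∨ q_3) forces q_3 = True.
  (¬q_3 ∨ ¬q_6) forces q_6 = False.
  clause (¬q_3 ∨ q_6) is falsified — backtrack.
So q_2 = True.
  then (¬q_2 ∨ ¬q_8) forces q_8 = False.
Set q_3 = False.
  then (q_3 ∨ q_4) forces q_4 = True.
  then (q_1 ∨ ¬q_10 ∨ ¬q_4) forces q_10 = False.
  then (q_10 ∨ q_5 ∨ q_8) forces q_5 = True.
Set q_6 = False.
  then (¬q_5 ∨ q_6 ∨ ¬q_9) forces q_9 = False.
All clauses satisfied.

q_1 = False, q_2 = True, q_3 = False, q_4 = True, q_5 = True, q_6 = False, q_7 = False, q_8 = False, q_9 = False, q_10 = False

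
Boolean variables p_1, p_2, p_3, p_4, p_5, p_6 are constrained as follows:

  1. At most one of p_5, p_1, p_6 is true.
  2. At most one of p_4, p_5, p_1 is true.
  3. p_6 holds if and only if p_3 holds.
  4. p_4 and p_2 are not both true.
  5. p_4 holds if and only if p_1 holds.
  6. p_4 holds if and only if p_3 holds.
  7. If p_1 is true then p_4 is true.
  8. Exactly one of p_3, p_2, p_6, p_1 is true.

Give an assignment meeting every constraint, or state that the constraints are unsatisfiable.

p_1=F, p_2=T, p_3=F, p_4=F, p_5=T, p_6=F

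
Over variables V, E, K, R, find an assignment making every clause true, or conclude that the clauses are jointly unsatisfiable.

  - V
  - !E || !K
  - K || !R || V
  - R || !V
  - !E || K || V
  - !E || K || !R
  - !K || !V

Unit clause (V) forces V = True.
In (R || !V) only R is left, so R = True.
In (!K || !V) only !K is left, so K = False.
In (!E || K || !R) only !E is left, so E = False.
Check each clause:
  (V): V holds.
  (!E || !K): !E holds.
  (K || !R || V): V holds.
  (R || !V): R holds.
  (!E || K || V): !E holds.
  (!E || K || !R): !E holds.
  (!K || !V): !K holds.
All clauses satisfied.

V = True, E = False, K = False, R = True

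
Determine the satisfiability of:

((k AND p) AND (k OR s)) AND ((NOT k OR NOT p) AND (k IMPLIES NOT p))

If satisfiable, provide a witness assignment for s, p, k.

No satisfying assignment exists.

Case k = True: the formula simplifies to p AND (NOT p AND NOT p).
  p = True: the conjunct NOT p is False.
  p = False: the conjunct p is False.
Case k = False: the conjunct k is False.
Both cases fail — unsatisfiable.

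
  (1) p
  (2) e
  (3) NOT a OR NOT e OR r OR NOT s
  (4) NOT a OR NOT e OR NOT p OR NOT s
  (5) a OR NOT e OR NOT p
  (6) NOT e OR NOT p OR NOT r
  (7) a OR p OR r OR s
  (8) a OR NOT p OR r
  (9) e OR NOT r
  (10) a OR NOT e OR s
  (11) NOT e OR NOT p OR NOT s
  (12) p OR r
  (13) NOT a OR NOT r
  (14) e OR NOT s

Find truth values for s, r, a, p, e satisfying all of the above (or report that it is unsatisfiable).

s = False, r = False, a = True, p = True, e = True

Unit clause (p) forces p = True.
Unit clause (e) forces e = True.
In (a OR NOT e OR NOT p) only a is left, so a = True.
In (NOT e OR NOT p OR NOT r) only NOT r is left, so r = False.
In (NOT e OR NOT p OR NOT s) only NOT s is left, so s = False.
All clauses satisfied.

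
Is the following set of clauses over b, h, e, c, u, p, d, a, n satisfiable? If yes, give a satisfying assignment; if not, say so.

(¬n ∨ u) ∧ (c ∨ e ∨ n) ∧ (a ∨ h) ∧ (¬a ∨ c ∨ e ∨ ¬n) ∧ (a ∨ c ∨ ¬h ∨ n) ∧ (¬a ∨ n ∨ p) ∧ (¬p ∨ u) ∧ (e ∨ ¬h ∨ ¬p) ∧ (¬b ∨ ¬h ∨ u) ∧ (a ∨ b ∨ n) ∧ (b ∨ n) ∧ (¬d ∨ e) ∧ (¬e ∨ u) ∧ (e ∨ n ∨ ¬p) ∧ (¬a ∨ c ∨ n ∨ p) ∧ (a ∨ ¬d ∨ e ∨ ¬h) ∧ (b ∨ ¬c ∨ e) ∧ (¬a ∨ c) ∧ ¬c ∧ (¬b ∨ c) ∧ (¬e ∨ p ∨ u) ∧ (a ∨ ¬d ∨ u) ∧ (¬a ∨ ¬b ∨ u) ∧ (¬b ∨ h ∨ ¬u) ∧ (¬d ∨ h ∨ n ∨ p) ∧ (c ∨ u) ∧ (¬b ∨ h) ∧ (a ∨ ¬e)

b = False, h = True, e = False, c = False, u = True, p = False, d = False, a = False, n = True

Unit clause (¬c) forces c = False.
In (¬b ∨ c) only ¬b is left, so b = False.
In (c ∨ u) only u is left, so u = True.
In (b ∨ n) only n is left, so n = True.
In (¬a ∨ c) only ¬a is left, so a = False.
In (a ∨ ¬e) only ¬e is left, so e = False.
In (a ∨ h) only h is left, so h = True.
In (e ∨ ¬h ∨ ¬p) only ¬p is left, so p = False.
In (¬d ∨ e) only ¬d is left, so d = False.
All clauses satisfied.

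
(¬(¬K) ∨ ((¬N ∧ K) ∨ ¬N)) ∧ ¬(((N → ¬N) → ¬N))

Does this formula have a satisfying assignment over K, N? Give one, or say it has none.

The conjunct ¬(((N → ¬N) → ¬N)) is unsatisfiable on its own:
  N=F: evaluates to False.
  N=T: evaluates to False.
So the whole conjunction is unsatisfiable.

Unsatisfiable — no assignment works.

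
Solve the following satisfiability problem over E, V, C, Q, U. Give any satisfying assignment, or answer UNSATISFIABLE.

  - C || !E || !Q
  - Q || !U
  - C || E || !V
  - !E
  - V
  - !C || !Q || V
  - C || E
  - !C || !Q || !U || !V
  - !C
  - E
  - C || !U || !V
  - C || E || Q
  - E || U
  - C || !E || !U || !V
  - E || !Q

The formula is unsatisfiable.

Case E = True:
  Clause (!E) is falsified — contradiction.
Case E = False:
  Clause (E) is falsified — contradiction.
Both cases fail, so the formula is unsatisfiable.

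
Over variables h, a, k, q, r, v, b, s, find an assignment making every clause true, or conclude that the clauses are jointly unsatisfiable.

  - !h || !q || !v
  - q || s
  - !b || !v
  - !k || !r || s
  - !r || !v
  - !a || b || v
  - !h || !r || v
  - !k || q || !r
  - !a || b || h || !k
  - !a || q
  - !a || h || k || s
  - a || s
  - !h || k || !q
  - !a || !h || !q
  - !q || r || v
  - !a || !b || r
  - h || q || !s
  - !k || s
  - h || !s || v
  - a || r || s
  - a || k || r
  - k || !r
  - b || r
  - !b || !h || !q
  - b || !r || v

h = True, a = False, k = True, q = False, r = False, v = False, b = True, s = True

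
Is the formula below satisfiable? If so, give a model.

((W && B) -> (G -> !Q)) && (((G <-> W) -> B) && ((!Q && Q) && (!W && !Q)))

Case Q = True: the conjunct !Q is False.
Case Q = False: the conjunct Q is False.
Both cases fail — unsatisfiable.

No satisfying assignment exists.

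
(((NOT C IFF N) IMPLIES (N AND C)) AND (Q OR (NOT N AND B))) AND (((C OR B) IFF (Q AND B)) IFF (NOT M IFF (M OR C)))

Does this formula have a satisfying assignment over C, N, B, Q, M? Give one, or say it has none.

C = True, N = True, B = False, Q = True, M = True

  ((NOT C IFF N) IMPLIES (N AND C)) AND (Q OR (NOT N AND B)) = True
    (NOT C IFF N) IMPLIES (N AND C) = True
      NOT C IFF N = False
        NOT C = False
      N AND C = True
    Q OR (NOT N AND B) = True
      NOT N AND B = False
        NOT N = False
  ((C OR B) IFF (Q AND B)) IFF (NOT M IFF (M OR C)) = True
    (C OR B) IFF (Q AND B) = False
      C OR B = True
      Q AND B = False
    NOT M IFF (M OR C) = False
      NOT M = False
      M OR C = True
Both conjuncts True, so the formula holds.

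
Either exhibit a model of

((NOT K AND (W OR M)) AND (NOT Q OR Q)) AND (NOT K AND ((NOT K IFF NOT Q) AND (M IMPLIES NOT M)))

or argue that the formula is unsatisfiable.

W = True, K = False, M = False, Q = False

  (NOT K AND (W OR M)) AND (NOT Q OR Q) = True
    NOT K AND (W OR M) = True
      NOT K = True
      W OR M = True
    NOT Q OR Q = True
      NOT Q = True
  NOT K AND ((NOT K IFF NOT Q) AND (M IMPLIES NOT M)) = True
    NOT K = True
    (NOT K IFF NOT Q) AND (M IMPLIES NOT M) = True
      NOT K IFF NOT Q = True
        NOT K = True
        NOT Q = True
      M IMPLIES NOT M = True
        NOT M = True
Both conjuncts True, so the formula holds.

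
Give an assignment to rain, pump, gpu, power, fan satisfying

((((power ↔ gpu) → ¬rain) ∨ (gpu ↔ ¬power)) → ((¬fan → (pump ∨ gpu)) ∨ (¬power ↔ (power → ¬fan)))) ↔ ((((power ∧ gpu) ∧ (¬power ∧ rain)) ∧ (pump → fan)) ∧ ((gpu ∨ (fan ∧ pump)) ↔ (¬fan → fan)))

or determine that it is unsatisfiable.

rain=F, pump=F, gpu=F, power=T, fan=F

  ((((power ↔ gpu) → ¬rain) ∨ (gpu ↔ ¬power)) → ((¬fan → (pump ∨ gpu)) ∨ (¬power ↔ (power → ¬fan)))) ↔ ((((power ∧ gpu) ∧ (¬power ∧ rain)) ∧ (pump → fan)) ∧ ((gpu ∨ (fan ∧ pump)) ↔ (¬fan → fan))) = True
    (((power ↔ gpu) → ¬rain) ∨ (gpu ↔ ¬power)) → ((¬fan → (pump ∨ gpu)) ∨ (¬power ↔ (power → ¬fan))) = False
      ((power ↔ gpu) → ¬rain) ∨ (gpu ↔ ¬power) = True
        (power ↔ gpu) → ¬rain = True
          power ↔ gpu = False
          ¬rain = True
        gpu ↔ ¬power = True
          ¬power = False
      (¬fan → (pump ∨ gpu)) ∨ (¬power ↔ (power → ¬fan)) = False
        ¬fan → (pump ∨ gpu) = False
          ¬fan = True
          pump ∨ gpu = False
        ¬power ↔ (power → ¬fan) = False
          ¬power = False
          power → ¬fan = True
            ¬fan = True
    (((power ∧ gpu) ∧ (¬power ∧ rain)) ∧ (pump → fan)) ∧ ((gpu ∨ (fan ∧ pump)) ↔ (¬fan → fan)) = False
      ((power ∧ gpu) ∧ (¬power ∧ rain)) ∧ (pump → fan) = False
        (power ∧ gpu) ∧ (¬power ∧ rain) = False
          power ∧ gpu = False
          ¬power ∧ rain = False
            ¬power = False
        pump → fan = True
      (gpu ∨ (fan ∧ pump)) ↔ (¬fan → fan) = True
        gpu ∨ (fan ∧ pump) = False
          fan ∧ pump = False
        ¬fan → fan = False
          ¬fan = True
The formula evaluates to True.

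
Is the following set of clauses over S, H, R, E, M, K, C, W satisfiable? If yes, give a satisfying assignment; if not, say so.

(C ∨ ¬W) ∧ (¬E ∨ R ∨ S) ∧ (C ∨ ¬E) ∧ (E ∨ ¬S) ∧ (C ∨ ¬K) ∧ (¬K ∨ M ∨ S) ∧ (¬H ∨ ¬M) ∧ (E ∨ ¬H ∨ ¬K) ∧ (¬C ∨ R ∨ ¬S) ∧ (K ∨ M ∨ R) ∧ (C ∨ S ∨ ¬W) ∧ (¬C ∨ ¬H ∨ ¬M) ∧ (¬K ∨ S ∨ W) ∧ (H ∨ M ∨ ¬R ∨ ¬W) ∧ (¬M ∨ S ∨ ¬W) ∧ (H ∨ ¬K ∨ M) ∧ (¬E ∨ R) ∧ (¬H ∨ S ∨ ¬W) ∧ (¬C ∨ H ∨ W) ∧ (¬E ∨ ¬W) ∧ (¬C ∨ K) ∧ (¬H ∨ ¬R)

Set S = False.
Set H = False.
Set R = False.
  then (¬E ∨ R ∨ S) forces E = False.
Try M = False:
  (¬K ∨ M ∨ S) forces K = False.
  clause (K ∨ M ∨ R) is falsified — backtrack.
So M = True.
  then (¬M ∨ S ∨ ¬W) forces W = False.
  then (¬C ∨ H ∨ W) forces C = False.
  then (C ∨ ¬K) forces K = False.
All clauses satisfied.

S = False, H = False, R = False, E = False, M = True, K = False, C = False, W = False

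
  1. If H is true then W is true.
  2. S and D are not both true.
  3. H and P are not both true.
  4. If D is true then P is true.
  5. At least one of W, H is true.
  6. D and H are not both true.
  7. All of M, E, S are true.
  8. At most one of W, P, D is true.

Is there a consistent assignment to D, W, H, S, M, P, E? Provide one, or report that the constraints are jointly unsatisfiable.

D: False, W: True, H: True, S: True, M: True, P: False, E: True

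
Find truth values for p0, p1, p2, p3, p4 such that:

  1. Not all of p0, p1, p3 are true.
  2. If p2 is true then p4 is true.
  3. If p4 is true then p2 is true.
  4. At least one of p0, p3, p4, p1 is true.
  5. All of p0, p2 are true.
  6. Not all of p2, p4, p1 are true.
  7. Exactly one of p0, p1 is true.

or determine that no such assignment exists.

p0: True, p1: False, p2: True, p3: True, p4: True

  (1) {p0, p1, p3}: 2/3 true — not all ✓
  (2) p2=T ⇒ p4: T ✓
  (3) p4=T ⇒ p2: T ✓
  (4) {p0, p3, p4, p1}: 3 true — at least one ✓
  (5) {p0, p2}: all 2 true ✓
  (6) {p2, p4, p1}: 2/3 true — not all ✓
  (7) {p0, p1}: 1 true — exactly one ✓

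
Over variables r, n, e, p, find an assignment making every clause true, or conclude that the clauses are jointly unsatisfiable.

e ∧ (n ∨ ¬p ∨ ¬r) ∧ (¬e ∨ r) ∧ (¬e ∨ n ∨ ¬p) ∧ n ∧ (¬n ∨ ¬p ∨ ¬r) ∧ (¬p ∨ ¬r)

r: True, n: True, e: True, p: False

Unit clause (e) forces e = True.
In (¬e ∨ r) only r is left, so r = True.
Unit clause (n) forces n = True.
In (¬n ∨ ¬p ∨ ¬r) only ¬p is left, so p = False.
All clauses satisfied.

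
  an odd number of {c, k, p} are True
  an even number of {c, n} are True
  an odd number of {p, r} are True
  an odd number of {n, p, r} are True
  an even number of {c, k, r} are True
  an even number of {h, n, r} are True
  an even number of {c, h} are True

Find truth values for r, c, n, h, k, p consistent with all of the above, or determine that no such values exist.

r = False; c = False; n = False; h = False; k = False; p = True

{c, k, p}: 1 true → odd ✓
{c, n}: 0 true → even ✓
{p, r}: 1 true → odd ✓
{n, p, r}: 1 true → odd ✓
{c, k, r}: 0 true → even ✓
{h, n, r}: 0 true → even ✓
{c, h}: 0 true → even ✓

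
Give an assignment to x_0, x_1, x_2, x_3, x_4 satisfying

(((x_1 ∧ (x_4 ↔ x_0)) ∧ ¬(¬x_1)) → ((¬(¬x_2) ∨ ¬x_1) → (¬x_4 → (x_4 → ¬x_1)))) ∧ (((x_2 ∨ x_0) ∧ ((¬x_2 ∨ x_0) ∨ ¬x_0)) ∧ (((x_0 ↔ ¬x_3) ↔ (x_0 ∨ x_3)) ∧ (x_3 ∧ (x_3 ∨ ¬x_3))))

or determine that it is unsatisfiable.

x_0=F; x_1=F; x_2=T; x_3=T; x_4=T

  ((x_1 ∧ (x_4 ↔ x_0)) ∧ ¬(¬x_1)) → ((¬(¬x_2) ∨ ¬x_1) → (¬x_4 → (x_4 → ¬x_1))) = True
    (x_1 ∧ (x_4 ↔ x_0)) ∧ ¬(¬x_1) = False
      x_1 ∧ (x_4 ↔ x_0) = False
        x_4 ↔ x_0 = False
      ¬(¬x_1) = False
        ¬x_1 = True
    (¬(¬x_2) ∨ ¬x_1) → (¬x_4 → (x_4 → ¬x_1)) = True
      ¬(¬x_2) ∨ ¬x_1 = True
        ¬(¬x_2) = True
          ¬x_2 = False
        ¬x_1 = True
      ¬x_4 → (x_4 → ¬x_1) = True
        ¬x_4 = False
        x_4 → ¬x_1 = True
          ¬x_1 = True
  ((x_2 ∨ x_0) ∧ ((¬x_2 ∨ x_0) ∨ ¬x_0)) ∧ (((x_0 ↔ ¬x_3) ↔ (x_0 ∨ x_3)) ∧ (x_3 ∧ (x_3 ∨ ¬x_3))) = True
    (x_2 ∨ x_0) ∧ ((¬x_2 ∨ x_0) ∨ ¬x_0) = True
      x_2 ∨ x_0 = True
      (¬x_2 ∨ x_0) ∨ ¬x_0 = True
        ¬x_2 ∨ x_0 = False
          ¬x_2 = False
        ¬x_0 = True
    ((x_0 ↔ ¬x_3) ↔ (x_0 ∨ x_3)) ∧ (x_3 ∧ (x_3 ∨ ¬x_3)) = True
      (x_0 ↔ ¬x_3) ↔ (x_0 ∨ x_3) = True
        x_0 ↔ ¬x_3 = True
          ¬x_3 = False
        x_0 ∨ x_3 = True
      x_3 ∧ (x_3 ∨ ¬x_3) = True
        x_3 ∨ ¬x_3 = True
          ¬x_3 = False
Both conjuncts True, so the formula holds.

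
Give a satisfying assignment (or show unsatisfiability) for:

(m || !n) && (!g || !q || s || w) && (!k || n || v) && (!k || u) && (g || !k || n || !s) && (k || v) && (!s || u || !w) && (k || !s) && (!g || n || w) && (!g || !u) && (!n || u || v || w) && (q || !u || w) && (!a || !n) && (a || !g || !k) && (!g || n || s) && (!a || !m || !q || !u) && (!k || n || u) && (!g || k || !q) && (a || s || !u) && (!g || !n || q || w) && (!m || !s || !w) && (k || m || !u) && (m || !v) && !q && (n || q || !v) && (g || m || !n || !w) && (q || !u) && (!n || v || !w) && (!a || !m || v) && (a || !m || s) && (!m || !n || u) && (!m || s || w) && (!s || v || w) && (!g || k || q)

UNSATISFIABLE

Case q = True:
  Clause (!q) is falsified — contradiction.
Case q = False:
  (q || !u) forces u = False.
  (!k || u) forces k = False.
  (k || v) forces v = True.
  (k || !s) forces s = False.
  (m || !v) forces m = True.
  (n || q || !v) forces n = True.
  Clause (!m || !n || u) is falsified — contradiction.
Both cases fail, so the formula is unsatisfiable.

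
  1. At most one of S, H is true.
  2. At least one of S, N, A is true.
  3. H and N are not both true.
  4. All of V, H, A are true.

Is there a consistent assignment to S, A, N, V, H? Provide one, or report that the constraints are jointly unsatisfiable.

S=F, A=T, N=F, V=T, H=T

  (1) {S, H}: 1 true — at most one ✓
  (2) {S, N, A}: 1 true — at least one ✓
  (3) H=T, N=F — not both ✓
  (4) {V, H, A}: all 3 true ✓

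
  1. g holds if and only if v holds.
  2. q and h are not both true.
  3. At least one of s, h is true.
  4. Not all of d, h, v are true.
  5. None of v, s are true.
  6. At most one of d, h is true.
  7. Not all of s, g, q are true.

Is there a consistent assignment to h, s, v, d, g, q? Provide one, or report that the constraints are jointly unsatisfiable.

h: True; s: False; v: False; d: False; g: False; q: False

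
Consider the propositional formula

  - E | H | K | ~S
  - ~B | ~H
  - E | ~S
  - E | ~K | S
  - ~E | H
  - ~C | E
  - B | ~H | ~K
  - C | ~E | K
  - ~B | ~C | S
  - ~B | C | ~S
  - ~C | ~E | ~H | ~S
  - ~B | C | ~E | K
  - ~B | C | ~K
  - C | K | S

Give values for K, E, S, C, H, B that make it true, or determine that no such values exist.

K=F, E=T, S=F, C=T, H=T, B=F

Set K = False.
Try E = False:
  (E | ~S) forces S = False.
  (~C | E) forces C = False.
  clause (C | K | S) is falsified — backtrack.
So E = True.
  then (~E | H) forces H = True.
  then (C | ~E | K) forces C = True.
  then (~C | ~E | ~H | ~S) forces S = False.
  then (~B | ~H) forces B = False.
All clauses satisfied.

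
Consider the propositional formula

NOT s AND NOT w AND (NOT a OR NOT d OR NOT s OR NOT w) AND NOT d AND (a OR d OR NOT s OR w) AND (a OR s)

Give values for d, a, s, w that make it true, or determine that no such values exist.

d = False; a = True; s = False; w = False

Unit clause (NOT s) forces s = False.
Unit clause (NOT w) forces w = False.
Unit clause (NOT d) forces d = False.
In (a OR s) only a is left, so a = True.
All clauses satisfied.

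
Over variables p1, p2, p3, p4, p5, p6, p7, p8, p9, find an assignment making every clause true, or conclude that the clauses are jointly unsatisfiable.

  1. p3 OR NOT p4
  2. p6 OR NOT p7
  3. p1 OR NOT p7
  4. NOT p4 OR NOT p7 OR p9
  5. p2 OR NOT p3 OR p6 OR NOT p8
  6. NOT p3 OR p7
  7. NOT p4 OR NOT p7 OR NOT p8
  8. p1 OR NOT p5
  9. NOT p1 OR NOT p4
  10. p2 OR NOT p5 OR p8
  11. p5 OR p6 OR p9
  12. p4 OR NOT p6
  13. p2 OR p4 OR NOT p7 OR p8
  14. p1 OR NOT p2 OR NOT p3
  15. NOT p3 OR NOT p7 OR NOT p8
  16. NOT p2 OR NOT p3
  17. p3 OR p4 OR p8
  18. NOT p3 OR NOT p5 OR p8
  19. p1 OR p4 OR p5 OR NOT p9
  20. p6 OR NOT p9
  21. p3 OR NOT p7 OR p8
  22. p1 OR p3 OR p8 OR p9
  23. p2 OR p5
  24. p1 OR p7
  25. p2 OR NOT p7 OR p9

p1=T; p2=T; p3=F; p4=F; p5=T; p6=F; p7=F; p8=T; p9=F

Try p1 = False:
  (p1 OR NOT p7) forces p7 = False.
  clause (p1 OR p7) is falsified — backtrack.
So p1 = True.
  then (NOT p1 OR NOT p4) forces p4 = False.
  then (p4 OR NOT p6) forces p6 = False.
  then (p6 OR NOT p9) forces p9 = False.
  then (p6 OR NOT p7) forces p7 = False.
  then (NOT p3 OR p7) forces p3 = False.
  then (p5 OR p6 OR p9) forces p5 = True.
  then (p3 OR p4 OR p8) forces p8 = True.
Set p2 = True.
All clauses satisfied.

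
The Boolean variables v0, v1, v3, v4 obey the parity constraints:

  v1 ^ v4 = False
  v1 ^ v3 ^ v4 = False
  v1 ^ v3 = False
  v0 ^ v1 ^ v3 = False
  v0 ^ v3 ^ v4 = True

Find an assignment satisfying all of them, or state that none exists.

The formula is unsatisfiable.

Adding constraints 1, 4, 5 mod 2: every variable appears an even number of times on the left, so the left side is 0.
But the right sides sum to 1 (mod 2). 0 ≠ 1 — the system is inconsistent.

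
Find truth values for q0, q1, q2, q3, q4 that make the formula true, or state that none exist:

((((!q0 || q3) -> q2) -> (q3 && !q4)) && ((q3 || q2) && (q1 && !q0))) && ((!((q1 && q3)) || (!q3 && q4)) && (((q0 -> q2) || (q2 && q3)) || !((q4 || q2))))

The formula is unsatisfiable.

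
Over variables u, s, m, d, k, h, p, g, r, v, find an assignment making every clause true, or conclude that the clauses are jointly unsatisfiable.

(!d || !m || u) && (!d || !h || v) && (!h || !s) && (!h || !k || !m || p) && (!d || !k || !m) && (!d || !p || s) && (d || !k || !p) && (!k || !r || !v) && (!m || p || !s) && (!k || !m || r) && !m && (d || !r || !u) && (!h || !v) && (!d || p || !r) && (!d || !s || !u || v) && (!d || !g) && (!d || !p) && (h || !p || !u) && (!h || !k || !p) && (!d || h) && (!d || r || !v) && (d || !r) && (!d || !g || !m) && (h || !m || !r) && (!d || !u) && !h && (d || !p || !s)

u = True, s = False, m = False, d = False, k = False, h = False, p = False, g = True, r = False, v = False

Unit clause (!m) forces m = False.
Unit clause (!h) forces h = False.
In (!d || h) only !d is left, so d = False.
In (d || !r) only !r is left, so r = False.
Set u = True.
  then (h || !p || !u) forces p = False.
Set s = False.
Set k = False.
Set g = True.
Set v = False.
All clauses satisfied.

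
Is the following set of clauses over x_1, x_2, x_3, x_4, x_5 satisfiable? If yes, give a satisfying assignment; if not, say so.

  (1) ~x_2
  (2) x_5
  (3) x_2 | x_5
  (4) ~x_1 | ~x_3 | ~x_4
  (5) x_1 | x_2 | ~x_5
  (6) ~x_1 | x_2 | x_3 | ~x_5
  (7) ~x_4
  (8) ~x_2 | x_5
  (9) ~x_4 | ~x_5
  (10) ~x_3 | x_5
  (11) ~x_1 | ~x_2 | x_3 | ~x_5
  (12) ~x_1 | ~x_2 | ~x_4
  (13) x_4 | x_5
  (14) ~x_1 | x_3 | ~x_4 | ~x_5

x_1 = True; x_2 = False; x_3 = True; x_4 = False; x_5 = True

Unit clause (~x_2) forces x_2 = False.
Unit clause (x_5) forces x_5 = True.
In (x_1 | x_2 | ~x_5) only x_1 is left, so x_1 = True.
In (~x_1 | x_2 | x_3 | ~x_5) only x_3 is left, so x_3 = True.
Unit clause (~x_4) forces x_4 = False.
All clauses satisfied.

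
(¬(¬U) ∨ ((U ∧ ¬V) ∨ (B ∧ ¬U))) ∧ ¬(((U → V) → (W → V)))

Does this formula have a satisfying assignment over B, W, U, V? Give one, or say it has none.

B: True; W: True; U: False; V: False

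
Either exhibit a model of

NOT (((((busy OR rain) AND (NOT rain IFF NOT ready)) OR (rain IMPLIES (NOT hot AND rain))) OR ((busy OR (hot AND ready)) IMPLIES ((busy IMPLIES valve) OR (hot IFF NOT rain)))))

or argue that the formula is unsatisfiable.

rain: True, busy: True, hot: True, ready: False, valve: False

  NOT (((((busy OR rain) AND (NOT rain IFF NOT ready)) OR (rain IMPLIES (NOT hot AND rain))) OR ((busy OR (hot AND ready)) IMPLIES ((busy IMPLIES valve) OR (hot IFF NOT rain))))) = True
    (((busy OR rain) AND (NOT rain IFF NOT ready)) OR (rain IMPLIES (NOT hot AND rain))) OR ((busy OR (hot AND ready)) IMPLIES ((busy IMPLIES valve) OR (hot IFF NOT rain))) = False
      ((busy OR rain) AND (NOT rain IFF NOT ready)) OR (rain IMPLIES (NOT hot AND rain)) = False
        (busy OR rain) AND (NOT rain IFF NOT ready) = False
          busy OR rain = True
          NOT rain IFF NOT ready = False
            NOT rain = False
            NOT ready = True
        rain IMPLIES (NOT hot AND rain) = False
          NOT hot AND rain = False
            NOT hot = False
      (busy OR (hot AND ready)) IMPLIES ((busy IMPLIES valve) OR (hot IFF NOT rain)) = False
        busy OR (hot AND ready) = True
          hot AND ready = False
        (busy IMPLIES valve) OR (hot IFF NOT rain) = False
          busy IMPLIES valve = False
          hot IFF NOT rain = False
            NOT rain = False
The formula evaluates to True.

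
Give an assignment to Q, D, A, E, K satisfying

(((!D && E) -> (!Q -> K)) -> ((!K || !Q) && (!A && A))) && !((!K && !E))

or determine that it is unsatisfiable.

Q = False; D = False; A = True; E = True; K = False

  ((!D && E) -> (!Q -> K)) -> ((!K || !Q) && (!A && A)) = True
    (!D && E) -> (!Q -> K) = False
      !D && E = True
        !D = True
      !Q -> K = False
        !Q = True
    (!K || !Q) && (!A && A) = False
      !K || !Q = True
        !K = True
        !Q = True
      !A && A = False
        !A = False
  !((!K && !E)) = True
    !K && !E = False
      !K = True
      !E = False
Both conjuncts True, so the formula holds.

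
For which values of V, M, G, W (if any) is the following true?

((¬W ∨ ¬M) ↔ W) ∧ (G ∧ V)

V = True, M = False, G = True, W = True

  (¬W ∨ ¬M) ↔ W = True
    ¬W ∨ ¬M = True
      ¬W = False
      ¬M = True
  G ∧ V = True
Both conjuncts True, so the formula holds.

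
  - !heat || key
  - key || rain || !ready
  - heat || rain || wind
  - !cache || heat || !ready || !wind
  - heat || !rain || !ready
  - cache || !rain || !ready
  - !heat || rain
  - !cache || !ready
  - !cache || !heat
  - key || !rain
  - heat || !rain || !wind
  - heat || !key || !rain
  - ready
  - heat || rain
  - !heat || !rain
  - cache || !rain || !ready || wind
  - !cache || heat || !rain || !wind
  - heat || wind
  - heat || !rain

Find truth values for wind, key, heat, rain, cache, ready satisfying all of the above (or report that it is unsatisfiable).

No satisfying assignment exists.

Case rain = True:
  (key || !rain) forces key = True.
  (heat || !key || !rain) forces heat = True.
  Clause (!heat || !rain) is falsified — contradiction.
Case rain = False:
  (!heat || rain) forces heat = False.
  Clause (heat || rain) is falsified — contradiction.
Both cases fail, so the formula is unsatisfiable.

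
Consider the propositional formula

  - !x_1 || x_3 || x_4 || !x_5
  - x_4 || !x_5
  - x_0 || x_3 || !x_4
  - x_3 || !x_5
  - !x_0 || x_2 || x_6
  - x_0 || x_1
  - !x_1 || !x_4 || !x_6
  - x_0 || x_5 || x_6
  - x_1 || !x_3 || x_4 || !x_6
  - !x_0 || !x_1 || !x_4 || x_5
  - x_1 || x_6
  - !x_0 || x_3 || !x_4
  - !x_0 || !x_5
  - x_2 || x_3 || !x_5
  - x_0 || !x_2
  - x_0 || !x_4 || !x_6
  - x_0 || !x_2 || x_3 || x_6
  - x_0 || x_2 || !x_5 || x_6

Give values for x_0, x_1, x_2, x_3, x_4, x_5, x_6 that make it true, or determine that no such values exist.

x_0 = True; x_1 = True; x_2 = True; x_3 = True; x_4 = False; x_5 = False; x_6 = False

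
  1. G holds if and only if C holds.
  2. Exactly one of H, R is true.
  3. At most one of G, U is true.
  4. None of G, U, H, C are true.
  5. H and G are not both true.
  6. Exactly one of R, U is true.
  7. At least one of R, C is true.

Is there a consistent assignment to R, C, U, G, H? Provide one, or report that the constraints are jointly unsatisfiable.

R = True, C = False, U = False, G = False, H = False

  (1) G=F, C=F — same ✓
  (2) {H, R}: 1 true — exactly one ✓
  (3) {G, U}: 0 true — at most one ✓
  (4) {G, U, H, C}: 0 true — none ✓
  (5) H=F, G=F — not both ✓
  (6) {R, U}: 1 true — exactly one ✓
  (7) {R, C}: 1 true — at least one ✓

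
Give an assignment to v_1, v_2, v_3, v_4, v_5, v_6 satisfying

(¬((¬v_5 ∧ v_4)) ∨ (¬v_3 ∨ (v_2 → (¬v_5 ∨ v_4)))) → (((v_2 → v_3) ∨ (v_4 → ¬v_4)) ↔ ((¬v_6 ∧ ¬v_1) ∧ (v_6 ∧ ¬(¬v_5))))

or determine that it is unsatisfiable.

v_1: False, v_2: True, v_3: False, v_4: True, v_5: True, v_6: True

  (¬((¬v_5 ∧ v_4)) ∨ (¬v_3 ∨ (v_2 → (¬v_5 ∨ v_4)))) → (((v_2 → v_3) ∨ (v_4 → ¬v_4)) ↔ ((¬v_6 ∧ ¬v_1) ∧ (v_6 ∧ ¬(¬v_5)))) = True
    ¬((¬v_5 ∧ v_4)) ∨ (¬v_3 ∨ (v_2 → (¬v_5 ∨ v_4))) = True
      ¬((¬v_5 ∧ v_4)) = True
        ¬v_5 ∧ v_4 = False
          ¬v_5 = False
      ¬v_3 ∨ (v_2 → (¬v_5 ∨ v_4)) = True
        ¬v_3 = True
        v_2 → (¬v_5 ∨ v_4) = True
          ¬v_5 ∨ v_4 = True
            ¬v_5 = False
    ((v_2 → v_3) ∨ (v_4 → ¬v_4)) ↔ ((¬v_6 ∧ ¬v_1) ∧ (v_6 ∧ ¬(¬v_5))) = True
      (v_2 → v_3) ∨ (v_4 → ¬v_4) = False
        v_2 → v_3 = False
        v_4 → ¬v_4 = False
          ¬v_4 = False
      (¬v_6 ∧ ¬v_1) ∧ (v_6 ∧ ¬(¬v_5)) = False
        ¬v_6 ∧ ¬v_1 = False
          ¬v_6 = False
          ¬v_1 = True
        v_6 ∧ ¬(¬v_5) = True
          ¬(¬v_5) = True
            ¬v_5 = False
The formula evaluates to True.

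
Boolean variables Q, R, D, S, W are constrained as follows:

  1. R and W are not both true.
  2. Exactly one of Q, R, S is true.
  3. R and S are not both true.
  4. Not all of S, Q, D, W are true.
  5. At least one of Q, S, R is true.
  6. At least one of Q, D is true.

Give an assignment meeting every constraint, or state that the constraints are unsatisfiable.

Q = True, R = False, D = False, S = False, W = False

  (1) R=F, W=F — not both ✓
  (2) {Q, R, S}: 1 true — exactly one ✓
  (3) R=F, S=F — not both ✓
  (4) {S, Q, D, W}: 1/4 true — not all ✓
  (5) {Q, S, R}: 1 true — at least one ✓
  (6) {Q, D}: 1 true — at least one ✓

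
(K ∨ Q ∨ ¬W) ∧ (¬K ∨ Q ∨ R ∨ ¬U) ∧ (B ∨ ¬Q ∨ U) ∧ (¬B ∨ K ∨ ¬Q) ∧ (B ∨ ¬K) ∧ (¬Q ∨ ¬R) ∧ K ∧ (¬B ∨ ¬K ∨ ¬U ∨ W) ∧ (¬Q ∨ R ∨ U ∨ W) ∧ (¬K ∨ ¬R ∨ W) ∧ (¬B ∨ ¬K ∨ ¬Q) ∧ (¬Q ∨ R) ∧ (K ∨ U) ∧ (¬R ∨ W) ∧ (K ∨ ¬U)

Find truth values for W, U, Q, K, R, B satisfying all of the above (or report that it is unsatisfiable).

Unit clause (K) forces K = True.
In (B ∨ ¬K) only B is left, so B = True.
In (¬B ∨ ¬K ∨ ¬Q) only ¬Q is left, so Q = False.
Set W = False.
  then (¬B ∨ ¬K ∨ ¬U ∨ W) forces U = False.
  then (¬K ∨ ¬R ∨ W) forces R = False.
All clauses satisfied.

W: False, U: False, Q: False, K: True, R: False, B: True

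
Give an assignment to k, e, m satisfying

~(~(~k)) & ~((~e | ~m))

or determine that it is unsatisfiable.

k = False; e = True; m = True

  ~(~(~k)) = True
    ~(~k) = False
      ~k = True
  ~((~e | ~m)) = True
    ~e | ~m = False
      ~e = False
      ~m = False
Both conjuncts True, so the formula holds.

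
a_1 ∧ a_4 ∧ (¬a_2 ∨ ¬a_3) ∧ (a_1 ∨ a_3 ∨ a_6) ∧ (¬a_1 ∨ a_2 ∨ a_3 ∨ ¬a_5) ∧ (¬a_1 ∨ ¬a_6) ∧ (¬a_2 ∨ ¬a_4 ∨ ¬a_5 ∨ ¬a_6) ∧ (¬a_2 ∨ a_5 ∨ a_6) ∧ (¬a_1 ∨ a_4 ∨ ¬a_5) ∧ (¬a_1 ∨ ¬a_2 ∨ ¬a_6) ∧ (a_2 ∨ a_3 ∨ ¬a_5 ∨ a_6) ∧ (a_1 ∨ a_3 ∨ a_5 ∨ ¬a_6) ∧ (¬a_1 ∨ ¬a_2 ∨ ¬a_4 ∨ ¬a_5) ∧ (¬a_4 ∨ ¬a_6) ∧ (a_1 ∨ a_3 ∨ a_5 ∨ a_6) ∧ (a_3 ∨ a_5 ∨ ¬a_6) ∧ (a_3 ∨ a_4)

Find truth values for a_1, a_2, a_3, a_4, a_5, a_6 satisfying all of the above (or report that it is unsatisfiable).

Unit clause (a_1) forces a_1 = True.
Unit clause (a_4) forces a_4 = True.
In (¬a_1 ∨ ¬a_6) only ¬a_6 is left, so a_6 = False.
Set a_2 = False.
Set a_3 = True.
Set a_5 = True.
All clauses satisfied.

a_1 = True; a_2 = False; a_3 = True; a_4 = True; a_5 = True; a_6 = False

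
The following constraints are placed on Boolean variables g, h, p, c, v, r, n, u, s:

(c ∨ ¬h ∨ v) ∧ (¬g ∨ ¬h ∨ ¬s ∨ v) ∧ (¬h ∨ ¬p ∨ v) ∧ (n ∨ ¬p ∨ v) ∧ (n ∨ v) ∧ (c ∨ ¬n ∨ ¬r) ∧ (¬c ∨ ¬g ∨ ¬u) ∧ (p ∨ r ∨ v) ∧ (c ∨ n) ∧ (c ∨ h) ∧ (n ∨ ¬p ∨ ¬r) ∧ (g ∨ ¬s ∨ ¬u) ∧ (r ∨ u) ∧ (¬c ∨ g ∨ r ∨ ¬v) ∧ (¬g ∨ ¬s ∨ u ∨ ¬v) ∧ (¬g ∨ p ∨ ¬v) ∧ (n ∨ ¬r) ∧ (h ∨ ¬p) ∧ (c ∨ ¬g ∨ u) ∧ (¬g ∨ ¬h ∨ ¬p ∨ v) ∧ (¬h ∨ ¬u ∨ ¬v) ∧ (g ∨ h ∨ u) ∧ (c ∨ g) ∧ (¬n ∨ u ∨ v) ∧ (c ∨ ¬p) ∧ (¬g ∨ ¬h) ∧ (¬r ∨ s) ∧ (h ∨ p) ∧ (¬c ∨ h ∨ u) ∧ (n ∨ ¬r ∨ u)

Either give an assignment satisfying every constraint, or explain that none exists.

g=F, h=T, p=F, c=T, v=T, r=T, n=T, u=F, s=T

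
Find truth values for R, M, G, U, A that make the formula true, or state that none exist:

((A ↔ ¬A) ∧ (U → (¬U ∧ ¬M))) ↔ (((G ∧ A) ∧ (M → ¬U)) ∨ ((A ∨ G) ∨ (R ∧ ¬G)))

R=F, M=F, G=F, U=F, A=F

  ((A ↔ ¬A) ∧ (U → (¬U ∧ ¬M))) ↔ (((G ∧ A) ∧ (M → ¬U)) ∨ ((A ∨ G) ∨ (R ∧ ¬G))) = True
    (A ↔ ¬A) ∧ (U → (¬U ∧ ¬M)) = False
      A ↔ ¬A = False
        ¬A = True
      U → (¬U ∧ ¬M) = True
        ¬U ∧ ¬M = True
          ¬U = True
          ¬M = True
    ((G ∧ A) ∧ (M → ¬U)) ∨ ((A ∨ G) ∨ (R ∧ ¬G)) = False
      (G ∧ A) ∧ (M → ¬U) = False
        G ∧ A = False
        M → ¬U = True
          ¬U = True
      (A ∨ G) ∨ (R ∧ ¬G) = False
        A ∨ G = False
        R ∧ ¬G = False
          ¬G = True
The formula evaluates to True.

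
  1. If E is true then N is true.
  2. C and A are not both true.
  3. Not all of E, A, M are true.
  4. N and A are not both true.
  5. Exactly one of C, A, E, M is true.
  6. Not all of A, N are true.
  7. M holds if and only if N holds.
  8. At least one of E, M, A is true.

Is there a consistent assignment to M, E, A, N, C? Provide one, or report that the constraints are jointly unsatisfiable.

M: False; E: False; A: True; N: False; C: False

  (1) E=F ⇒ N: vacuous ✓
  (2) C=F, A=T — not both ✓
  (3) {E, A, M}: 1/3 true — not all ✓
  (4) N=F, A=T — not both ✓
  (5) {C, A, E, M}: 1 true — exactly one ✓
  (6) {A, N}: 1/2 true — not all ✓
  (7) M=F, N=F — same ✓
  (8) {E, M, A}: 1 true — at least one ✓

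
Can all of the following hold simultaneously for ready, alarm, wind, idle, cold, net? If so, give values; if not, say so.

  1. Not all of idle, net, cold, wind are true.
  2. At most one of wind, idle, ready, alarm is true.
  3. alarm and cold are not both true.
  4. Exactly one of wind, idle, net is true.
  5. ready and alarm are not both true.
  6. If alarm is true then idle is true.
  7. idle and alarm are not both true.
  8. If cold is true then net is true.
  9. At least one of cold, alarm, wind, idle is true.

ready=F, alarm=F, wind=F, idle=T, cold=F, net=F

  (1) {idle, net, cold, wind}: 1/4 true — not all ✓
  (2) {wind, idle, ready, alarm}: 1 true — at most one ✓
  (3) alarm=F, cold=F — not both ✓
  (4) {wind, idle, net}: 1 true — exactly one ✓
  (5) ready=F, alarm=F — not both ✓
  (6) alarm=F ⇒ idle: vacuous ✓
  (7) idle=T, alarm=F — not both ✓
  (8) cold=F ⇒ net: vacuous ✓
  (9) {cold, alarm, wind, idle}: 1 true — at least one ✓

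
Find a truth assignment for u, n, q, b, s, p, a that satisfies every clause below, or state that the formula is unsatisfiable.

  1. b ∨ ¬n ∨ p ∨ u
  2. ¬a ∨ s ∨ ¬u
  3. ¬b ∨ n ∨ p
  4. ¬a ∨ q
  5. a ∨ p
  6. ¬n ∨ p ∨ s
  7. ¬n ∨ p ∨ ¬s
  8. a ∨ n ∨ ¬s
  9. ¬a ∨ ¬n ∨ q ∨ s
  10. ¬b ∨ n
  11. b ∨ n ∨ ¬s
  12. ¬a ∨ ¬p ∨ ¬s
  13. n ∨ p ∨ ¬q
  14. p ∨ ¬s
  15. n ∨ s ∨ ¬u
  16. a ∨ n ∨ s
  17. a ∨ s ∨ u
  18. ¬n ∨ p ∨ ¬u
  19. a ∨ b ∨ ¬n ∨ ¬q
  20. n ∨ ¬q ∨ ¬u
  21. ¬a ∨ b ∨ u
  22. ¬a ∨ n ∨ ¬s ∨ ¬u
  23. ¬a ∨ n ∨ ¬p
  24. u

u = True, n = True, q = False, b = False, s = True, p = True, a = False

Unit clause (u) forces u = True.
Try n = False:
  (¬b ∨ n) forces b = False.
  (b ∨ n ∨ ¬s) forces s = False.
  clause (n ∨ s ∨ ¬u) is falsified — backtrack.
So n = True.
  then (¬n ∨ p ∨ ¬u) forces p = True.
Set q = False.
  then (¬a ∨ q) forces a = False.
Set b = False.
Set s = True.
All clauses satisfied.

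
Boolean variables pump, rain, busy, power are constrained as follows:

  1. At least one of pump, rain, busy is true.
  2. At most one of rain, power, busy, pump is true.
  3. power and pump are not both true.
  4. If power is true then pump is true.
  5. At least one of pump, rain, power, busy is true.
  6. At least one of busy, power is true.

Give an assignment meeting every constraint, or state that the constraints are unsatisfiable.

pump = False, rain = False, busy = True, power = False

  (1) {pump, rain, busy}: 1 true — at least one ✓
  (2) {rain, power, busy, pump}: 1 true — at most one ✓
  (3) power=F, pump=F — not both ✓
  (4) power=F ⇒ pump: vacuous ✓
  (5) {pump, rain, power, busy}: 1 true — at least one ✓
  (6) {busy, power}: 1 true — at least one ✓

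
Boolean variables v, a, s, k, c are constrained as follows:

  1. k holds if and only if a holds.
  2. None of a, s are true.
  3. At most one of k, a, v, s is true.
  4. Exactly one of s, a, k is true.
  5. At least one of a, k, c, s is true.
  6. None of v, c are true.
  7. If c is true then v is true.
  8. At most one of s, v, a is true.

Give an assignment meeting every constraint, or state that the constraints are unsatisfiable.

UNSATISFIABLE

Case a = True:
  Constraint (2) is violated (a=T) — contradiction.
Case a = False:
  (1) with a=F forces k = False.
  (2) forces s = False.
  Constraint (4) is violated (s=F, a=F, k=F) — contradiction.
Both cases fail — unsatisfiable.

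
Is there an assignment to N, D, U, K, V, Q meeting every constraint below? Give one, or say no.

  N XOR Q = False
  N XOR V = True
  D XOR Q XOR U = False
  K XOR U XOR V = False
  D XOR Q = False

N = False; D = False; U = False; K = True; V = True; Q = False

N XOR Q = F XOR F = False ✓
N XOR V = F XOR T = True ✓
D XOR Q XOR U = F XOR F XOR F = False ✓
K XOR U XOR V = T XOR F XOR T = False ✓
D XOR Q = F XOR F = False ✓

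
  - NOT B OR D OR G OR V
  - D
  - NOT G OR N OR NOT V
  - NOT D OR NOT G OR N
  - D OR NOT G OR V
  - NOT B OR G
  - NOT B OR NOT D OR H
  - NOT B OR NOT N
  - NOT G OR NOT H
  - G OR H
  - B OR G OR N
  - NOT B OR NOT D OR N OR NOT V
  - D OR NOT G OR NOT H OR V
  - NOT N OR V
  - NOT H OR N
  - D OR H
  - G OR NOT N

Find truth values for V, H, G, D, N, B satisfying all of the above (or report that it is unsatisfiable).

V=T, H=F, G=T, D=T, N=T, B=F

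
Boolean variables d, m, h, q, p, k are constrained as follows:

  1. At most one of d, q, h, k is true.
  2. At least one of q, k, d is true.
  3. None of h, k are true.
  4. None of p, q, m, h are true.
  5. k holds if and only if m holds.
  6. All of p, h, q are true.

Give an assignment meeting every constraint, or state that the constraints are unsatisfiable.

Case h = True:
  Constraint (3) is violated (h=T) — contradiction.
Case h = False:
  Constraint (6) is violated (h=F) — contradiction.
Both cases fail — unsatisfiable.

The formula is unsatisfiable.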